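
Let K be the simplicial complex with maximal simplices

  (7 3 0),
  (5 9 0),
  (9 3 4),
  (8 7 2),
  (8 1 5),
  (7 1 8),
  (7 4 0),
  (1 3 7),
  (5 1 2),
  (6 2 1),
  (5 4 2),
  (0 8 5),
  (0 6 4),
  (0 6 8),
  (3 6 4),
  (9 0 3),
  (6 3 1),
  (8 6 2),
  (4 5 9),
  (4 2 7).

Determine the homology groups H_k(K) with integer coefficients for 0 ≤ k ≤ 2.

H_0 ≅ Z,  H_1 ≅ Z ⊕ Z/2,  H_2 = 0.

K has 10 vertices, 30 edges, 20 triangles.
rank ∂_0 = 0, rank ∂_1 = 9 ⇒ b_0 = 10 − 0 − 9 = 1; all invariant factors of ∂_1 are 1 so no torsion. So H_0 = Z.
rank ∂_1 = 9, rank ∂_2 = 20 ⇒ b_1 = 30 − 9 − 20 = 1; ∂_2 has invariant factor(s) [2] giving torsion. So H_1 = Z ⊕ Z/2.
rank ∂_2 = 20, rank ∂_3 = 0 ⇒ b_2 = 20 − 20 − 0 = 0. So H_2 = 0.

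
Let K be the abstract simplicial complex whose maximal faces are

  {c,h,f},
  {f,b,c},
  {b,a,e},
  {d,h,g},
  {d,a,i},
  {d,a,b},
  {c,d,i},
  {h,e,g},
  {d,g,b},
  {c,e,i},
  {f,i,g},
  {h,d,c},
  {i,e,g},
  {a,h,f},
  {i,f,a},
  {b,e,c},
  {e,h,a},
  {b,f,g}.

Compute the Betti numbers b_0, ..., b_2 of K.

Take the total order a < b < c < d < e < f < g < h < i on the vertex set. Then K (dimension 2) consists of the simplices:

  0-simplices (9): a, b, c, d, e, f, g, h, i
  1-simplices (27): ab, ad, ae, af, ah, ai, bc, bd, be, bf, bg, cd, ce, cf, ch, ci, dg, dh, di, eg, eh, ei, fg, fh, fi, gh, gi
  2-simplices (18): abd, abe, adi, aeh, afh, afi, bce, bcf, bdg, bfg, cdh, cdi, cei, cfh, dgh, egh, egi, fgi

so the chain groups are C_0 ≅ Z^9, C_1 ≅ Z^27, C_2 ≅ Z^18.

The boundary map ∂_1: C_1 → C_0 maps an edge to its endpoints' difference, ∂[p,q] = q − p. For instance
  ∂ad = d − a.
This gives a 9×27 integer matrix of rank 8; reducing to Smith normal form yields diagonal entries (1,1,1,1,1,1,1,1).

∂_2: C_2 → C_1 sends each 2-simplex [p,q,r] to [q,r] − [p,r] + [p,q]. For instance
  ∂egh = gh − eh + eg,
  ∂bcf = cf − bf + bc.
As a 27×18 matrix over Z this has rank 17, with invariant factors (1,1,1,1,1,1,1,1,1,1,1,1,1,1,1,1,1).

Now H_k = ker ∂_k / im ∂_{k+1}, so:

  H_0: rank C_0 − rank ∂_1 = 9 − 8 = 1, and the invariant factors of ∂_1 are all 1, so H_0 = Z.
  H_1: rank ker ∂_1 − rank ∂_2 = (27 − 8) − 17 = 2, and the invariant factors of ∂_2 are all 1, so H_1 = Z^2.
  H_2: rank ker ∂_2 − rank ∂_3 = (18 − 17) − 0 = 1, and there is no ∂_3, so H_2 = Z.

(K is a triangulation of the torus T^2.)

Hence the Betti numbers are b_0 = 1, b_1 = 2, b_2 = 1.

b_0 = 1, b_1 = 2, b_2 = 1.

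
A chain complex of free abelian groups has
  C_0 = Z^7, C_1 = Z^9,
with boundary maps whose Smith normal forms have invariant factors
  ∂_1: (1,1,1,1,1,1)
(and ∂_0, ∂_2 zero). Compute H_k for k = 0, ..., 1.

H_0: b_0 = 7 − 0 − 6 = 1; torsion from ∂_1 factors > 1: none. So H_0 ≅ Z.
H_1: b_1 = 9 − 6 − 0 = 3; torsion from ∂_2 factors > 1: none. So H_1 ≅ Z^3.

H_0 ≅ Z,  H_1 ≅ Z^3.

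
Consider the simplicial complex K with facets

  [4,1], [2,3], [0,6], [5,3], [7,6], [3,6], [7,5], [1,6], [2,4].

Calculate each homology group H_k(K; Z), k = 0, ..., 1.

H_0 ≅ Z,  H_1 ≅ Z^2.

Take the total order 0 < 1 < 2 < 3 < 4 < 5 < 6 < 7 on the vertex set. Then K (dimension 1) consists of the simplices:

  0-simplices (8): [0], [1], [2], [3], [4], [5], [6], [7]
  1-simplices (9): [0,6], [1,4], [1,6], [2,3], [2,4], [3,5], [3,6], [5,7], [6,7]

giving chain groups C_0 ≅ Z^8, C_1 ≅ Z^9.

Boundary ∂_1: C_1 → C_0 maps an edge to its endpoints' difference, ∂[p,q] = q − p. For instance
  ∂[2,4] = [4] − [2].
This gives a 8×9 integer matrix of rank 7; reducing to Smith normal form yields diagonal entries (1,1,1,1,1,1,1).

Computing H_k = (kernel of ∂_k) / (image of ∂_{k+1}):

  H_0: rank C_0 − rank ∂_1 = 8 − 7 = 1, and the invariant factors of ∂_1 are all 1, so H_0 = Z.
  H_1: rank ker ∂_1 − rank ∂_2 = (9 − 7) − 0 = 2, and there is no ∂_2, so H_1 = Z^2.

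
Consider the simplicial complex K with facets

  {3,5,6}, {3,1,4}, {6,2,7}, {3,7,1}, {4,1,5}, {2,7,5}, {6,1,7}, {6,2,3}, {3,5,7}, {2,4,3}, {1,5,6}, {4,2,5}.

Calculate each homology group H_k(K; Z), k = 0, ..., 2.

Take the total order 1 < 2 < 3 < 4 < 5 < 6 < 7 on the vertex set. Then K (dimension 2) consists of the simplices:

  0-simplices (7): [1], [2], [3], [4], [5], [6], [7]
  1-simplices (18): [1,3], [1,4], [1,5], [1,6], [1,7], [2,3], [2,4], [2,5], [2,6], [2,7], [3,4], [3,5], [3,6], [3,7], [4,5], [5,6], [5,7], [6,7]
  2-simplices (12): [1,3,4], [1,3,7], [1,4,5], [1,5,6], [1,6,7], [2,3,4], [2,3,6], [2,4,5], [2,5,7], [2,6,7], [3,5,6], [3,5,7]

giving chain groups C_0 ≅ Z^7, C_1 ≅ Z^18, C_2 ≅ Z^12.

The boundary map ∂_1: C_1 → C_0 sends each edge [p,q] (with p < q) to q − p.
The resulting 7×18 matrix has rank 6, and its Smith normal form has invariant factors (1,1,1,1,1,1).

The boundary map ∂_2: C_2 → C_1 acts by ∂[p,q,r] = [q,r] − [p,r] + [p,q]. For instance
  ∂[1,5,6] = [5,6] − [1,6] + [1,5],
  ∂[2,6,7] = [6,7] − [2,7] + [2,6].
This gives a 18×12 integer matrix of rank 12; reducing to Smith normal form yields diagonal entries (1,1,1,1,1,1,1,1,1,1,1,2).

Reading off H_k = ker ∂_k / im ∂_{k+1}:

  H_0: rank C_0 − rank ∂_1 = 7 − 6 = 1, and the invariant factors of ∂_1 are all 1, so H_0 = Z.
  H_1: rank ker ∂_1 − rank ∂_2 = (18 − 6) − 12 = 0, and ∂_2 has invariant factor 2 > 1, so H_1 = Z/2.
  H_2: rank ker ∂_2 − rank ∂_3 = (12 − 12) − 0 = 0, and there is no ∂_3, so H_2 = 0.

(K is a triangulation of the real projective plane RP^2.)

H_0 = Z,  H_1 = Z/2,  H_2 = 0.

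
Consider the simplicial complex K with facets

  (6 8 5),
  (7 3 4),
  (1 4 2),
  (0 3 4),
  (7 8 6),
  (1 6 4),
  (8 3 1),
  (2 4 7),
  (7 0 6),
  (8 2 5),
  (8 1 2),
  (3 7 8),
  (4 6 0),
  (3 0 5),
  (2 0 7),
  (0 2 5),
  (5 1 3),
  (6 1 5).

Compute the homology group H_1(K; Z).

H_1 = Z ⊕ Z/2Z.

Order the vertices as 0 < 1 < 2 < 3 < 4 < 5 < 6 < 7 < 8. Listing each simplex with vertices in this order, K has dimension 2 with simplices:

  0-simplices (9): [0], [1], [2], [3], [4], [5], [6], [7], [8]
  1-simplices (27): (27 of them)
  2-simplices (18): [0,2,5], [0,2,7], [0,3,4], [0,3,5], [0,4,6], [0,6,7], [1,2,4], [1,2,8], [1,3,5], [1,3,8], [1,4,6], [1,5,6], [2,4,7], [2,5,8], [3,4,7], [3,7,8], [5,6,8], [6,7,8]

giving chain groups C_0 ≅ Z^9, C_1 ≅ Z^27, C_2 ≅ Z^18.

Boundary ∂_1: C_1 → C_0 maps an edge to its endpoints' difference, ∂[p,q] = q − p. For instance
  ∂[5,8] = [8] − [5].
This gives a 9×27 integer matrix of rank 8; reducing to Smith normal form yields diagonal entries (1,1,1,1,1,1,1,1).

∂_2: C_2 → C_1 sends each 2-simplex [p,q,r] to [q,r] − [p,r] + [p,q]. For instance
  ∂[6,7,8] = [7,8] − [6,8] + [6,7],
  ∂[0,6,7] = [6,7] − [0,7] + [0,6].
The resulting 27×18 matrix has rank 18, and its Smith normal form has invariant factors (1,1,1,1,1,1,1,1,1,1,1,1,1,1,1,1,1,2).

Now H_k = ker ∂_k / im ∂_{k+1}, so:

  H_1: rank ker ∂_1 − rank ∂_2 = (27 − 8) − 18 = 1, and ∂_2 has invariant factor 2 > 1, so H_1 ≅ Z ⊕ Z/2Z.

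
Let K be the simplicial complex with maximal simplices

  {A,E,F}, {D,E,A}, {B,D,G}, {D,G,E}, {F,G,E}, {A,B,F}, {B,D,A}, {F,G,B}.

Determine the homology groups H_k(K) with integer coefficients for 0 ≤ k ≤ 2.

H_0 ≅ Z,  H_1 = 0,  H_2 ≅ Z.

K has 6 vertices, 12 edges, 8 triangles.
rank ∂_0 = 0, rank ∂_1 = 5 ⇒ b_0 = 6 − 0 − 5 = 1; all invariant factors of ∂_1 are 1 so no torsion. So H_0 = Z.
rank ∂_1 = 5, rank ∂_2 = 7 ⇒ b_1 = 12 − 5 − 7 = 0; all invariant factors of ∂_2 are 1 so no torsion. So H_1 = 0.
rank ∂_2 = 7, rank ∂_3 = 0 ⇒ b_2 = 8 − 7 − 0 = 1. So H_2 = Z.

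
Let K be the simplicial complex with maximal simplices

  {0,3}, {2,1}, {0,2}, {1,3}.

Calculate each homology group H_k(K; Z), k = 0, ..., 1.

H_0 = Z,  H_1 = Z.

We work with the vertex ordering 0 < 1 < 2 < 3. The simplices of K, each written with vertices in increasing order, are:

  0-simplices (4): [0], [1], [2], [3]
  1-simplices (4): [0,2], [0,3], [1,2], [1,3]

giving chain groups C_0 ≅ Z^4, C_1 ≅ Z^4.

∂_1: C_1 → C_0 is given by ∂[p,q] = [q] − [p]. For instance
  ∂[0,3] = [3] − [0].
As a 4×4 matrix over Z this has rank 3, with invariant factors (1,1,1).

Now H_k = ker ∂_k / im ∂_{k+1}, so:

  H_0: rank C_0 − rank ∂_1 = 4 − 3 = 1, and the invariant factors of ∂_1 are all 1, so H_0 ≅ Z.
  H_1: rank ker ∂_1 − rank ∂_2 = (4 − 3) − 0 = 1, and there is no ∂_2, so H_1 ≅ Z.

(K is a triangulation of the circle S^1.)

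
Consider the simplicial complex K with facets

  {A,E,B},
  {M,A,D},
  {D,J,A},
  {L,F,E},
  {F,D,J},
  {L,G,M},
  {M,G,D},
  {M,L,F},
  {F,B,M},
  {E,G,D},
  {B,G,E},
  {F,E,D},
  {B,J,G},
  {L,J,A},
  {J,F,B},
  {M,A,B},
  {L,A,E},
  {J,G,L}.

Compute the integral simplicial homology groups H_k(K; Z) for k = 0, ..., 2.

Fix the vertex order A < B < D < E < F < G < J < L < M and write every simplex with vertices in increasing order. Then dim K = 2 and the simplices of K are:

  0-simplices (9): A, B, D, E, F, G, J, L, M
  1-simplices (27): AB, AD, AE, AJ, AL, AM, BE, BF, BG, BJ, BM, DE, DF, DG, DJ, DM, EF, EG, EL, FJ, FL, FM, GJ, GL, GM, JL, LM
  2-simplices (18): ABE, ABM, ADJ, ADM, AEL, AJL, BEG, BFJ, BFM, BGJ, DEF, DEG, DFJ, DGM, EFL, FLM, GJL, GLM

giving chain groups C_0 ≅ Z^9, C_1 ≅ Z^27, C_2 ≅ Z^18.

The boundary map ∂_1: C_1 → C_0 maps an edge to its endpoints' difference, ∂[p,q] = q − p. For instance
  ∂BG = G − B.
The resulting 9×27 matrix has rank 8, and its Smith normal form has invariant factors (1,1,1,1,1,1,1,1).

∂_2: C_2 → C_1 acts by ∂[p,q,r] = [q,r] − [p,r] + [p,q]. For instance
  ∂ADM = DM − AM + AD,
  ∂DEG = EG − DG + DE.
As a 27×18 matrix over Z this has rank 17, with invariant factors (1,1,1,1,1,1,1,1,1,1,1,1,1,1,1,1,1).

Computing H_k = (kernel of ∂_k) / (image of ∂_{k+1}):

  H_0: rank C_0 − rank ∂_1 = 9 − 8 = 1, and the invariant factors of ∂_1 are all 1, so H_0 = Z.
  H_1: rank ker ∂_1 − rank ∂_2 = (27 − 8) − 17 = 2, and the invariant factors of ∂_2 are all 1, so H_1 = Z^2.
  H_2: rank ker ∂_2 − rank ∂_3 = (18 − 17) − 0 = 1, and there is no ∂_3, so H_2 = Z.

H_0 ≅ Z,  H_1 ≅ Z^2,  H_2 ≅ Z.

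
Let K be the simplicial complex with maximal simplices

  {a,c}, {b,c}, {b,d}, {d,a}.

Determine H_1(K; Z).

Fix the vertex order a < b < c < d and write every simplex with vertices in increasing order. Then dim K = 1 and the simplices of K are:

  0-simplices (4): a, b, c, d
  1-simplices (4): ac, ad, bc, bd

so the chain groups are C_0 ≅ Z^4, C_1 ≅ Z^4.

∂_1: C_1 → C_0 maps an edge to its endpoints' difference, ∂[p,q] = q − p.
This gives a 4×4 integer matrix of rank 3; reducing to Smith normal form yields diagonal entries (1,1,1).

Computing H_k = (kernel of ∂_k) / (image of ∂_{k+1}):

  H_1: rank ker ∂_1 − rank ∂_2 = (4 − 3) − 0 = 1, and there is no ∂_2, so H_1 ≅ Z.

H_1 = Z.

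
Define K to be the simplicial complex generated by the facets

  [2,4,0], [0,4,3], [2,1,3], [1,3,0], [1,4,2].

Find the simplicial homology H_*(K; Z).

K has 5 vertices, 10 edges, 5 triangles.
rank ∂_0 = 0, rank ∂_1 = 4 ⇒ b_0 = 5 − 0 − 4 = 1; all invariant factors of ∂_1 are 1 so no torsion. So H_0 = Z.
rank ∂_1 = 4, rank ∂_2 = 5 ⇒ b_1 = 10 − 4 − 5 = 1; all invariant factors of ∂_2 are 1 so no torsion. So H_1 = Z.
rank ∂_2 = 5, rank ∂_3 = 0 ⇒ b_2 = 5 − 5 − 0 = 0. So H_2 = 0.

H_0 = Z,  H_1 = Z,  H_2 = 0.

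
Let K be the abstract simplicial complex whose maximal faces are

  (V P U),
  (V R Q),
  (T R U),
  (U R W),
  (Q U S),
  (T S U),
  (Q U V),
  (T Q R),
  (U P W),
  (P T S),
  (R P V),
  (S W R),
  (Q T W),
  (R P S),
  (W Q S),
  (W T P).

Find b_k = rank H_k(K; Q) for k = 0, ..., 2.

Take the total order P < Q < R < S < T < U < V < W on the vertex set. Then K (dimension 2) consists of the simplices:

  0-simplices (8): P, Q, R, S, T, U, V, W
  1-simplices (24): PR, PS, PT, PU, PV, PW, QR, QS, QT, QU, QV, QW, RS, RT, RU, RV, RW, ST, SU, SW, TU, TW, UV, UW
  2-simplices (16): PRS, PRV, PST, PTW, PUV, PUW, QRT, QRV, QSU, QSW, QTW, QUV, RSW, RTU, RUW, STU

Hence C_0 ≅ Z^8, C_1 ≅ Z^24, C_2 ≅ Z^16.

Boundary ∂_1: C_1 → C_0 maps an edge to its endpoints' difference, ∂[p,q] = q − p. For instance
  ∂RU = U − R.
The resulting 8×24 matrix has rank 7, and its Smith normal form has invariant factors (1,1,1,1,1,1,1).

∂_2: C_2 → C_1 sends each 2-simplex [p,q,r] to [q,r] − [p,r] + [p,q]. For instance
  ∂RTU = TU − RU + RT,
  ∂QSW = SW − QW + QS.
This gives a 24×16 integer matrix of rank 15; reducing to Smith normal form yields diagonal entries (1,1,1,1,1,1,1,1,1,1,1,1,1,1,1).

From H_k ≅ ker(∂_k) / im(∂_{k+1}) we obtain:

  H_0: rank C_0 − rank ∂_1 = 8 − 7 = 1, and the invariant factors of ∂_1 are all 1, so H_0 ≅ Z.
  H_1: rank ker ∂_1 − rank ∂_2 = (24 − 7) − 15 = 2, and the invariant factors of ∂_2 are all 1, so H_1 ≅ Z^2.
  H_2: rank ker ∂_2 − rank ∂_3 = (16 − 15) − 0 = 1, and there is no ∂_3, so H_2 ≅ Z.

Hence the Betti numbers are b_0 = 1, b_1 = 2, b_2 = 1.

b_0 = 1, b_1 = 2, b_2 = 1.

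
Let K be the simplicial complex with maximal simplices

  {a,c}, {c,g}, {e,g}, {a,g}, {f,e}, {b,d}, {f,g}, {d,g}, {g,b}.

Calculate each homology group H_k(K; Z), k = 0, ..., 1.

H_0 = Z,  H_1 = Z^3.

Fix the vertex order a < b < c < d < e < f < g and write every simplex with vertices in increasing order. Then dim K = 1 and the simplices of K are:

  0-simplices (7): a, b, c, d, e, f, g
  1-simplices (9): ac, ag, bd, bg, cg, dg, ef, eg, fg

so the chain groups are C_0 ≅ Z^7, C_1 ≅ Z^9.

∂_1: C_1 → C_0 sends each edge [p,q] (with p < q) to q − p. For instance
  ∂ag = g − a.
This gives a 7×9 integer matrix of rank 6; reducing to Smith normal form yields diagonal entries (1,1,1,1,1,1).

Computing H_k = (kernel of ∂_k) / (image of ∂_{k+1}):

  H_0: rank C_0 − rank ∂_1 = 7 − 6 = 1, and the invariant factors of ∂_1 are all 1, so H_0 = Z.
  H_1: rank ker ∂_1 − rank ∂_2 = (9 − 6) − 0 = 3, and there is no ∂_2, so H_1 = Z^3.

As a check, the Euler characteristic is 7 − 9 = -2, which agrees with 1 − 3 = -2.
(K is a triangulation of a wedge of 3 circles.)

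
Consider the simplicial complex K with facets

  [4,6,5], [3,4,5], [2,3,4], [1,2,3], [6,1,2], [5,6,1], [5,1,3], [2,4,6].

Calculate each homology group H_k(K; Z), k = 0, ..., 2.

We work with the vertex ordering 1 < 2 < 3 < 4 < 5 < 6. The simplices of K, each written with vertices in increasing order, are:

  0-simplices (6): [1], [2], [3], [4], [5], [6]
  1-simplices (12): [1,2], [1,3], [1,5], [1,6], [2,3], [2,4], [2,6], [3,4], [3,5], [4,5], [4,6], [5,6]
  2-simplices (8): [1,2,3], [1,2,6], [1,3,5], [1,5,6], [2,3,4], [2,4,6], [3,4,5], [4,5,6]

Hence C_0 ≅ Z^6, C_1 ≅ Z^12, C_2 ≅ Z^8.

∂_1: C_1 → C_0 sends each edge [p,q] (with p < q) to q − p. For instance
  ∂[4,6] = [6] − [4].
The 6×12 boundary matrix has rank 5 and Smith normal form diag(1,1,1,1,1).

The boundary map ∂_2: C_2 → C_1 sends each 2-simplex [p,q,r] to [q,r] − [p,r] + [p,q]. For instance
  ∂[2,3,4] = [3,4] − [2,4] + [2,3],
  ∂[3,4,5] = [4,5] − [3,5] + [3,4].
The resulting 12×8 matrix has rank 7, and its Smith normal form has invariant factors (1,1,1,1,1,1,1).

Now H_k = ker ∂_k / im ∂_{k+1}, so:

  H_0: rank C_0 − rank ∂_1 = 6 − 5 = 1, and the invariant factors of ∂_1 are all 1, so H_0 ≅ Z.
  H_1: rank ker ∂_1 − rank ∂_2 = (12 − 5) − 7 = 0, and the invariant factors of ∂_2 are all 1, so H_1 ≅ 0.
  H_2: rank ker ∂_2 − rank ∂_3 = (8 − 7) − 0 = 1, and there is no ∂_3, so H_2 ≅ Z.

As a check, the Euler characteristic is 6 − 12 + 8 = 2, which agrees with 1 − 0 + 1 = 2.

H_0 ≅ Z,  H_1 = 0,  H_2 ≅ Z.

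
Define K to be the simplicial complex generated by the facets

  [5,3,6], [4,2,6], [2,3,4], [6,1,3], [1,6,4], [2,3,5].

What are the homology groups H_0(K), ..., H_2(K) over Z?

Order the vertices as 1 < 2 < 3 < 4 < 5 < 6. Listing each simplex with vertices in this order, K has dimension 2 with simplices:

  0-simplices (6): [1], [2], [3], [4], [5], [6]
  1-simplices (12): [1,3], [1,4], [1,6], [2,3], [2,4], [2,5], [2,6], [3,4], [3,5], [3,6], [4,6], [5,6]
  2-simplices (6): [1,3,6], [1,4,6], [2,3,4], [2,3,5], [2,4,6], [3,5,6]

giving chain groups C_0 ≅ Z^6, C_1 ≅ Z^12, C_2 ≅ Z^6.

∂_1: C_1 → C_0 is given by ∂[p,q] = [q] − [p]. For instance
  ∂[4,6] = [6] − [4].
As a 6×12 matrix over Z this has rank 5, with invariant factors (1,1,1,1,1).

Boundary ∂_2: C_2 → C_1 maps a triangle to the signed sum of its edges. For instance
  ∂[2,3,5] = [3,5] − [2,5] + [2,3],
  ∂[2,4,6] = [4,6] − [2,6] + [2,4].
This gives a 12×6 integer matrix of rank 6; reducing to Smith normal form yields diagonal entries (1,1,1,1,1,1).

Computing H_k = (kernel of ∂_k) / (image of ∂_{k+1}):

  H_0: rank C_0 − rank ∂_1 = 6 − 5 = 1, and the invariant factors of ∂_1 are all 1, so H_0 = Z.
  H_1: rank ker ∂_1 − rank ∂_2 = (12 − 5) − 6 = 1, and the invariant factors of ∂_2 are all 1, so H_1 = Z.
  H_2: rank ker ∂_2 − rank ∂_3 = (6 − 6) − 0 = 0, and there is no ∂_3, so H_2 = 0.

As a check, the Euler characteristic is 6 − 12 + 6 = 0, which agrees with 1 − 1 + 0 = 0.

H_0 = Z,  H_1 = Z,  H_2 = 0.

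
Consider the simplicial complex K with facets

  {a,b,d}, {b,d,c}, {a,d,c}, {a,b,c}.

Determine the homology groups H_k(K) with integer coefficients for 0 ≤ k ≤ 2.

Fix the vertex order a < b < c < d and write every simplex with vertices in increasing order. Then dim K = 2 and the simplices of K are:

  0-simplices (4): a, b, c, d
  1-simplices (6): ab, ac, ad, bc, bd, cd
  2-simplices (4): abc, abd, acd, bcd

giving chain groups C_0 ≅ Z^4, C_1 ≅ Z^6, C_2 ≅ Z^4.

Boundary ∂_1: C_1 → C_0 is given by ∂[p,q] = [q] − [p]. For instance
  ∂bc = c − b.
The resulting 4×6 matrix has rank 3, and its Smith normal form has invariant factors (1,1,1).

The boundary map ∂_2: C_2 → C_1 maps a triangle to the signed sum of its edges. For instance
  ∂abc = bc − ac + ab,
  ∂abd = bd − ad + ab.
The 6×4 boundary matrix has rank 3 and Smith normal form diag(1,1,1).

Now H_k = ker ∂_k / im ∂_{k+1}, so:

  H_0: rank C_0 − rank ∂_1 = 4 − 3 = 1, and the invariant factors of ∂_1 are all 1, so H_0 = Z.
  H_1: rank ker ∂_1 − rank ∂_2 = (6 − 3) − 3 = 0, and the invariant factors of ∂_2 are all 1, so H_1 = 0.
  H_2: rank ker ∂_2 − rank ∂_3 = (4 − 3) − 0 = 1, and there is no ∂_3, so H_2 = Z.

As a check, the Euler characteristic is 4 − 6 + 4 = 2, which agrees with 1 − 0 + 1 = 2.

H_0 = Z,  H_1 = 0,  H_2 = Z.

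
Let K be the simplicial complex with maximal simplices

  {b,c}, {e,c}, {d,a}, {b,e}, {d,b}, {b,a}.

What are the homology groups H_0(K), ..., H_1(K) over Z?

Take the total order a < b < c < d < e on the vertex set. Then K (dimension 1) consists of the simplices:

  0-simplices (5): a, b, c, d, e
  1-simplices (6): ab, ad, bc, bd, be, ce

so the chain groups are C_0 ≅ Z^5, C_1 ≅ Z^6.

∂_1: C_1 → C_0 sends each edge [p,q] (with p < q) to q − p. For instance
  ∂bc = c − b.
As a 5×6 matrix over Z this has rank 4, with invariant factors (1,1,1,1).

Computing H_k = (kernel of ∂_k) / (image of ∂_{k+1}):

  H_0: rank C_0 − rank ∂_1 = 5 − 4 = 1, and the invariant factors of ∂_1 are all 1, so H_0 ≅ Z.
  H_1: rank ker ∂_1 − rank ∂_2 = (6 − 4) − 0 = 2, and there is no ∂_2, so H_1 ≅ Z^2.

As a check, the Euler characteristic is 5 − 6 = -1, which agrees with 1 − 2 = -1.
(K is a triangulation of a wedge of 2 circles.)

H_0 ≅ Z,  H_1 ≅ Z^2.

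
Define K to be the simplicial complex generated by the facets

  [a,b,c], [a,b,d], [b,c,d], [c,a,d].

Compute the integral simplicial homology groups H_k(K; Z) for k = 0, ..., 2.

H_0 = Z,  H_1 = 0,  H_2 = Z.

Take the total order a < b < c < d on the vertex set. Then K (dimension 2) consists of the simplices:

  0-simplices (4): a, b, c, d
  1-simplices (6): ab, ac, ad, bc, bd, cd
  2-simplices (4): abc, abd, acd, bcd

giving chain groups C_0 ≅ Z^4, C_1 ≅ Z^6, C_2 ≅ Z^4.

∂_1: C_1 → C_0 sends each edge [p,q] (with p < q) to q − p.
The 4×6 boundary matrix has rank 3 and Smith normal form diag(1,1,1).

Boundary ∂_2: C_2 → C_1 sends each 2-simplex [p,q,r] to [q,r] − [p,r] + [p,q]. For instance
  ∂abc = bc − ac + ab,
  ∂bcd = cd − bd + bc.
The resulting 6×4 matrix has rank 3, and its Smith normal form has invariant factors (1,1,1).

Reading off H_k = ker ∂_k / im ∂_{k+1}:

  H_0: rank C_0 − rank ∂_1 = 4 − 3 = 1, and the invariant factors of ∂_1 are all 1, so H_0 = Z.
  H_1: rank ker ∂_1 − rank ∂_2 = (6 − 3) − 3 = 0, and the invariant factors of ∂_2 are all 1, so H_1 = 0.
  H_2: rank ker ∂_2 − rank ∂_3 = (4 − 3) − 0 = 1, and there is no ∂_3, so H_2 = Z.

(K is a triangulation of the 2-sphere S^2.)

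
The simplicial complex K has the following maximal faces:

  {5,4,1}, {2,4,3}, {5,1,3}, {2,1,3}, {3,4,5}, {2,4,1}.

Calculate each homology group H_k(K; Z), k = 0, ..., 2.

Take the total order 1 < 2 < 3 < 4 < 5 on the vertex set. Then K (dimension 2) consists of the simplices:

  0-simplices (5): [1], [2], [3], [4], [5]
  1-simplices (9): [1,2], [1,3], [1,4], [1,5], [2,3], [2,4], [3,4], [3,5], [4,5]
  2-simplices (6): [1,2,3], [1,2,4], [1,3,5], [1,4,5], [2,3,4], [3,4,5]

Hence C_0 ≅ Z^5, C_1 ≅ Z^9, C_2 ≅ Z^6.

∂_1: C_1 → C_0 is given by ∂[p,q] = [q] − [p].
The 5×9 boundary matrix has rank 4 and Smith normal form diag(1,1,1,1).

∂_2: C_2 → C_1 maps a triangle to the signed sum of its edges. For instance
  ∂[3,4,5] = [4,5] − [3,5] + [3,4],
  ∂[1,2,3] = [2,3] − [1,3] + [1,2].
The resulting 9×6 matrix has rank 5, and its Smith normal form has invariant factors (1,1,1,1,1).

Reading off H_k = ker ∂_k / im ∂_{k+1}:

  H_0: rank C_0 − rank ∂_1 = 5 − 4 = 1, and the invariant factors of ∂_1 are all 1, so H_0 = Z.
  H_1: rank ker ∂_1 − rank ∂_2 = (9 − 4) − 5 = 0, and the invariant factors of ∂_2 are all 1, so H_1 = 0.
  H_2: rank ker ∂_2 − rank ∂_3 = (6 − 5) − 0 = 1, and there is no ∂_3, so H_2 = Z.

As a check, the Euler characteristic is 5 − 9 + 6 = 2, which agrees with 1 − 0 + 1 = 2.

H_0 ≅ Z,  H_1 = 0,  H_2 ≅ Z.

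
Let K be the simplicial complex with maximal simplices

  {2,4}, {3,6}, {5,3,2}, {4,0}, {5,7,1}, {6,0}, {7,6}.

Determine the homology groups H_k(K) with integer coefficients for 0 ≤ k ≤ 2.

H_0 = Z,  H_1 = Z^2,  H_2 = 0.

Fix the vertex order 0 < 1 < 2 < 3 < 4 < 5 < 6 < 7 and write every simplex with vertices in increasing order. Then dim K = 2 and the simplices of K are:

  0-simplices (8): [0], [1], [2], [3], [4], [5], [6], [7]
  1-simplices (11): [0,4], [0,6], [1,5], [1,7], [2,3], [2,4], [2,5], [3,5], [3,6], [5,7], [6,7]
  2-simplices (2): [1,5,7], [2,3,5]

so the chain groups are C_0 ≅ Z^8, C_1 ≅ Z^11, C_2 ≅ Z^2.

∂_1: C_1 → C_0 is given by ∂[p,q] = [q] − [p].
The 8×11 boundary matrix has rank 7 and Smith normal form diag(1,1,1,1,1,1,1).

The boundary map ∂_2: C_2 → C_1 sends each 2-simplex [p,q,r] to [q,r] − [p,r] + [p,q]. For instance
  ∂[2,3,5] = [3,5] − [2,5] + [2,3],
  ∂[1,5,7] = [5,7] − [1,7] + [1,5].
The resulting 11×2 matrix has rank 2, and its Smith normal form has invariant factors (1,1).

Now H_k = ker ∂_k / im ∂_{k+1}, so:

  H_0: rank C_0 − rank ∂_1 = 8 − 7 = 1, and the invariant factors of ∂_1 are all 1, so H_0 ≅ Z.
  H_1: rank ker ∂_1 − rank ∂_2 = (11 − 7) − 2 = 2, and the invariant factors of ∂_2 are all 1, so H_1 ≅ Z^2.
  H_2: rank ker ∂_2 − rank ∂_3 = (2 − 2) − 0 = 0, and there is no ∂_3, so H_2 ≅ 0.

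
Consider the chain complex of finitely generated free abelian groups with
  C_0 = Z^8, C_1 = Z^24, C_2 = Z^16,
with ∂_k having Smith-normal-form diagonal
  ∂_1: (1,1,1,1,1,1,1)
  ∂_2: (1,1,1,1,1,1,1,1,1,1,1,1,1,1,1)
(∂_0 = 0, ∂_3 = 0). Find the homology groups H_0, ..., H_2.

H_0 = Z,  H_1 = Z^2,  H_2 = Z.

H_0: b_0 = 8 − 0 − 7 = 1; torsion from ∂_1 factors > 1: none. So H_0 = Z.
H_1: b_1 = 24 − 7 − 15 = 2; torsion from ∂_2 factors > 1: none. So H_1 = Z^2.
H_2: b_2 = 16 − 15 − 0 = 1; torsion from ∂_3 factors > 1: none. So H_2 = Z.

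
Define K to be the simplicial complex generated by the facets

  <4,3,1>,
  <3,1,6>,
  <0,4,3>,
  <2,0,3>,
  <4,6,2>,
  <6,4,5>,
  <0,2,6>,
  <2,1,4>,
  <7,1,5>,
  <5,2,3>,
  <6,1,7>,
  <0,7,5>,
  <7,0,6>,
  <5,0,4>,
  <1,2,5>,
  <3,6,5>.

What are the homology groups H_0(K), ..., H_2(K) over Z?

H_0 ≅ Z,  H_1 ≅ Z^2,  H_2 ≅ Z.

Order the vertices as 0 < 1 < 2 < 3 < 4 < 5 < 6 < 7. Listing each simplex with vertices in this order, K has dimension 2 with simplices:

  0-simplices (8): [0], [1], [2], [3], [4], [5], [6], [7]
  1-simplices (24): (24 of them)
  2-simplices (16): [0,2,3], [0,2,6], [0,3,4], [0,4,5], [0,5,7], [0,6,7], [1,2,4], [1,2,5], [1,3,4], [1,3,6], [1,5,7], [1,6,7], [2,3,5], [2,4,6], [3,5,6], [4,5,6]

Hence C_0 ≅ Z^8, C_1 ≅ Z^24, C_2 ≅ Z^16.

Boundary ∂_1: C_1 → C_0 is given by ∂[p,q] = [q] − [p].
As a 8×24 matrix over Z this has rank 7, with invariant factors (1,1,1,1,1,1,1).

∂_2: C_2 → C_1 sends each 2-simplex [p,q,r] to [q,r] − [p,r] + [p,q]. For instance
  ∂[1,3,4] = [3,4] − [1,4] + [1,3],
  ∂[1,2,5] = [2,5] − [1,5] + [1,2].
The resulting 24×16 matrix has rank 15, and its Smith normal form has invariant factors (1,1,1,1,1,1,1,1,1,1,1,1,1,1,1).

Computing H_k = (kernel of ∂_k) / (image of ∂_{k+1}):

  H_0: rank C_0 − rank ∂_1 = 8 − 7 = 1, and the invariant factors of ∂_1 are all 1, so H_0 ≅ Z.
  H_1: rank ker ∂_1 − rank ∂_2 = (24 − 7) − 15 = 2, and the invariant factors of ∂_2 are all 1, so H_1 ≅ Z^2.
  H_2: rank ker ∂_2 − rank ∂_3 = (16 − 15) − 0 = 1, and there is no ∂_3, so H_2 ≅ Z.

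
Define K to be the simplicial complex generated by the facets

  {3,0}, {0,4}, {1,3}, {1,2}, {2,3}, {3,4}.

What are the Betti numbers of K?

b_0 = 1, b_1 = 2.

K has 5 vertices, 6 edges.
rank ∂_0 = 0, rank ∂_1 = 4 ⇒ b_0 = 5 − 0 − 4 = 1; all invariant factors of ∂_1 are 1 so no torsion. So H_0 = Z.
rank ∂_1 = 4, rank ∂_2 = 0 ⇒ b_1 = 6 − 4 − 0 = 2. So H_1 = Z^2.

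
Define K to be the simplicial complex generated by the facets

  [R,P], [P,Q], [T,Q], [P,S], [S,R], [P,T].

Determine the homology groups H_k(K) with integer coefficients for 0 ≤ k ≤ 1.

K has 5 vertices, 6 edges.
rank ∂_0 = 0, rank ∂_1 = 4 ⇒ b_0 = 5 − 0 − 4 = 1; all invariant factors of ∂_1 are 1 so no torsion. So H_0 = Z.
rank ∂_1 = 4, rank ∂_2 = 0 ⇒ b_1 = 6 − 4 − 0 = 2. So H_1 = Z^2.

H_0 = Z,  H_1 = Z^2.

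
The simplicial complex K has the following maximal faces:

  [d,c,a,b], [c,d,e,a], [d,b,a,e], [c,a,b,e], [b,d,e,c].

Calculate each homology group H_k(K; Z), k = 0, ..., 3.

H_0 ≅ Z,  H_1 = 0,  H_2 = 0,  H_3 ≅ Z.

Take the total order a < b < c < d < e on the vertex set. Then K (dimension 3) consists of the simplices:

  0-simplices (5): a, b, c, d, e
  1-simplices (10): ab, ac, ad, ae, bc, bd, be, cd, ce, de
  2-simplices (10): abc, abd, abe, acd, ace, ade, bcd, bce, bde, cde
  3-simplices (5): abcd, abce, abde, acde, bcde

Hence C_0 ≅ Z^5, C_1 ≅ Z^10, C_2 ≅ Z^10, C_3 ≅ Z^5.

Boundary ∂_1: C_1 → C_0 is given by ∂[p,q] = [q] − [p].
The resulting 5×10 matrix has rank 4, and its Smith normal form has invariant factors (1,1,1,1).

Boundary ∂_2: C_2 → C_1 maps a triangle to the signed sum of its edges. For instance
  ∂bde = de − be + bd,
  ∂abd = bd − ad + ab.
The resulting 10×10 matrix has rank 6, and its Smith normal form has invariant factors (1,1,1,1,1,1).

The boundary map ∂_3: C_3 → C_2 sends each 3-simplex σ to the alternating sum Σ_i (−1)^i (σ with its i-th vertex removed). For instance
  ∂acde = cde − ade + ace − acd,
  ∂abcd = bcd − acd + abd − abc.
As a 10×5 matrix over Z this has rank 4, with invariant factors (1,1,1,1).

Now H_k = ker ∂_k / im ∂_{k+1}, so:

  H_0: rank C_0 − rank ∂_1 = 5 − 4 = 1, and the invariant factors of ∂_1 are all 1, so H_0 ≅ Z.
  H_1: rank ker ∂_1 − rank ∂_2 = (10 − 4) − 6 = 0, and the invariant factors of ∂_2 are all 1, so H_1 ≅ 0.
  H_2: rank ker ∂_2 − rank ∂_3 = (10 − 6) − 4 = 0, and the invariant factors of ∂_3 are all 1, so H_2 ≅ 0.
  H_3: rank ker ∂_3 − rank ∂_4 = (5 − 4) − 0 = 1, and there is no ∂_4, so H_3 ≅ Z.

(K is a triangulation of the 3-sphere S^3.)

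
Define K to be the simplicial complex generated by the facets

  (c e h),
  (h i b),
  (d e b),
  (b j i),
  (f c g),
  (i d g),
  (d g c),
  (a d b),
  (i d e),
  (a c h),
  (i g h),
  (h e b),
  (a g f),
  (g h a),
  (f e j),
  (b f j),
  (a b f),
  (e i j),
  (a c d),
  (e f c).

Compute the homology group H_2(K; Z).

H_2 ≅ 0.

Order the vertices as a < b < c < d < e < f < g < h < i < j. Listing each simplex with vertices in this order, K has dimension 2 with simplices:

  0-simplices (10): a, b, c, d, e, f, g, h, i, j
  1-simplices (30): ab, ac, ad, af, ag, ah, bd, be, bf, bh, bi, bj, cd, ce, cf, cg, ch, de, dg, di, ef, eh, ei, ej, fg, fj, gh, gi, hi, ij
  2-simplices (20): abd, abf, acd, ach, afg, agh, bde, beh, bfj, bhi, bij, cdg, cef, ceh, cfg, dei, dgi, efj, eij, ghi

giving chain groups C_0 ≅ Z^10, C_1 ≅ Z^30, C_2 ≅ Z^20.

∂_1: C_1 → C_0 is given by ∂[p,q] = [q] − [p]. For instance
  ∂di = i − d.
As a 10×30 matrix over Z this has rank 9, with invariant factors (1,1,1,1,1,1,1,1,1).

∂_2: C_2 → C_1 acts by ∂[p,q,r] = [q,r] − [p,r] + [p,q]. For instance
  ∂abf = bf − af + ab,
  ∂bij = ij − bj + bi.
The resulting 30×20 matrix has rank 20, and its Smith normal form has invariant factors (1,1,1,1,1,1,1,1,1,1,1,1,1,1,1,1,1,1,1,2).

From H_k ≅ ker(∂_k) / im(∂_{k+1}) we obtain:

  H_2: rank ker ∂_2 − rank ∂_3 = (20 − 20) − 0 = 0, and there is no ∂_3, so H_2 = 0.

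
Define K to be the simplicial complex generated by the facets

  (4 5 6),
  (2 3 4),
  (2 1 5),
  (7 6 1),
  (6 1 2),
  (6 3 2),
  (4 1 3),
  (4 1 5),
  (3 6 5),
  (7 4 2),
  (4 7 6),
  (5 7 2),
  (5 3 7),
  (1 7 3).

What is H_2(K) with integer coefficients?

Take the total order 1 < 2 < 3 < 4 < 5 < 6 < 7 on the vertex set. Then K (dimension 2) consists of the simplices:

  0-simplices (7): [1], [2], [3], [4], [5], [6], [7]
  1-simplices (21): [1,2], [1,3], [1,4], [1,5], [1,6], [1,7], [2,3], [2,4], [2,5], [2,6], [2,7], [3,4], [3,5], [3,6], [3,7], [4,5], [4,6], [4,7], [5,6], [5,7], [6,7]
  2-simplices (14): [1,2,5], [1,2,6], [1,3,4], [1,3,7], [1,4,5], [1,6,7], [2,3,4], [2,3,6], [2,4,7], [2,5,7], [3,5,6], [3,5,7], [4,5,6], [4,6,7]

giving chain groups C_0 ≅ Z^7, C_1 ≅ Z^21, C_2 ≅ Z^14.

Boundary ∂_1: C_1 → C_0 is given by ∂[p,q] = [q] − [p]. For instance
  ∂[3,7] = [7] − [3].
As a 7×21 matrix over Z this has rank 6, with invariant factors (1,1,1,1,1,1).

∂_2: C_2 → C_1 acts by ∂[p,q,r] = [q,r] − [p,r] + [p,q]. For instance
  ∂[2,3,6] = [3,6] − [2,6] + [2,3],
  ∂[1,2,6] = [2,6] − [1,6] + [1,2].
The resulting 21×14 matrix has rank 13, and its Smith normal form has invariant factors (1,1,1,1,1,1,1,1,1,1,1,1,1).

Reading off H_k = ker ∂_k / im ∂_{k+1}:

  H_2: rank ker ∂_2 − rank ∂_3 = (14 − 13) − 0 = 1, and there is no ∂_3, so H_2 ≅ Z.

(K is a triangulation of the torus T^2.)

H_2 = Z.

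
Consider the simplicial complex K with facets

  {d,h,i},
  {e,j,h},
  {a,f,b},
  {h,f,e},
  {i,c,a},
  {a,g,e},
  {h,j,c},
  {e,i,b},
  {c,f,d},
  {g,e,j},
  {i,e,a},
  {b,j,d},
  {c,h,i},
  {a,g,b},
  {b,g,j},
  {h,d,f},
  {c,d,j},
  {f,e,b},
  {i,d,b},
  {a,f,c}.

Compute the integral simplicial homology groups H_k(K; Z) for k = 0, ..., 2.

K has 10 vertices, 30 edges, 20 triangles.
rank ∂_0 = 0, rank ∂_1 = 9 ⇒ b_0 = 10 − 0 − 9 = 1; all invariant factors of ∂_1 are 1 so no torsion. So H_0 ≅ Z.
rank ∂_1 = 9, rank ∂_2 = 20 ⇒ b_1 = 30 − 9 − 20 = 1; ∂_2 has invariant factor(s) [2] giving torsion. So H_1 ≅ Z × Z/2.
rank ∂_2 = 20, rank ∂_3 = 0 ⇒ b_2 = 20 − 20 − 0 = 0. So H_2 ≅ 0.

H_0 = Z,  H_1 = Z × Z/2,  H_2 = 0.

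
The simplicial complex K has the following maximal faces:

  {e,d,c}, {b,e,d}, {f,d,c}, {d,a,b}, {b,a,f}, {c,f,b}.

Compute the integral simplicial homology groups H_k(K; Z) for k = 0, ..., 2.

H_0 = Z,  H_1 = Z,  H_2 = 0.

We work with the vertex ordering a < b < c < d < e < f. The simplices of K, each written with vertices in increasing order, are:

  0-simplices (6): a, b, c, d, e, f
  1-simplices (12): ab, ad, af, bc, bd, be, bf, cd, ce, cf, de, df
  2-simplices (6): abd, abf, bcf, bde, cde, cdf

so the chain groups are C_0 ≅ Z^6, C_1 ≅ Z^12, C_2 ≅ Z^6.

The boundary map ∂_1: C_1 → C_0 maps an edge to its endpoints' difference, ∂[p,q] = q − p.
As a 6×12 matrix over Z this has rank 5, with invariant factors (1,1,1,1,1).

∂_2: C_2 → C_1 maps a triangle to the signed sum of its edges. For instance
  ∂abd = bd − ad + ab,
  ∂cde = de − ce + cd.
The 12×6 boundary matrix has rank 6 and Smith normal form diag(1,1,1,1,1,1).

Now H_k = ker ∂_k / im ∂_{k+1}, so:

  H_0: rank C_0 − rank ∂_1 = 6 − 5 = 1, and the invariant factors of ∂_1 are all 1, so H_0 ≅ Z.
  H_1: rank ker ∂_1 − rank ∂_2 = (12 − 5) − 6 = 1, and the invariant factors of ∂_2 are all 1, so H_1 ≅ Z.
  H_2: rank ker ∂_2 − rank ∂_3 = (6 − 6) − 0 = 0, and there is no ∂_3, so H_2 ≅ 0.

As a check, the Euler characteristic is 6 − 12 + 6 = 0, which agrees with 1 − 1 + 0 = 0.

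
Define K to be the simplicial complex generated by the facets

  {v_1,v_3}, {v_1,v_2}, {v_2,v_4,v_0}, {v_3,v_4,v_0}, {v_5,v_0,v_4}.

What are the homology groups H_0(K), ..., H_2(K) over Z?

K has 6 vertices, 9 edges, 3 triangles.
rank ∂_0 = 0, rank ∂_1 = 5 ⇒ b_0 = 6 − 0 − 5 = 1; all invariant factors of ∂_1 are 1 so no torsion. So H_0 ≅ Z.
rank ∂_1 = 5, rank ∂_2 = 3 ⇒ b_1 = 9 − 5 − 3 = 1; all invariant factors of ∂_2 are 1 so no torsion. So H_1 ≅ Z.
rank ∂_2 = 3, rank ∂_3 = 0 ⇒ b_2 = 3 − 3 − 0 = 0. So H_2 ≅ 0.

H_0 ≅ Z,  H_1 ≅ Z,  H_2 = 0.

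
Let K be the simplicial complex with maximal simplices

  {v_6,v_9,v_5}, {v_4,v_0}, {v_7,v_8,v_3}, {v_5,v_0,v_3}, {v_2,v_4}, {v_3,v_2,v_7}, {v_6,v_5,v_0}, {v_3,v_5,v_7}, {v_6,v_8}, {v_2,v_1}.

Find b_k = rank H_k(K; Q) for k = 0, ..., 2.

b_0 = 1, b_1 = 2, b_2 = 0.

Order the vertices as v_0 < v_1 < v_2 < v_3 < v_4 < v_5 < v_6 < v_7 < v_8 < v_9. Listing each simplex with vertices in this order, K has dimension 2 with simplices:

  0-simplices (10): [v_0], [v_1], [v_2], [v_3], [v_4], [v_5], [v_6], [v_7], [v_8], [v_9]
  1-simplices (17): (17 of them)
  2-simplices (6): [v_0,v_3,v_5], [v_0,v_5,v_6], [v_2,v_3,v_7], [v_3,v_5,v_7], [v_3,v_7,v_8], [v_5,v_6,v_9]

so the chain groups are C_0 ≅ Z^10, C_1 ≅ Z^17, C_2 ≅ Z^6.

∂_1: C_1 → C_0 is given by ∂[p,q] = [q] − [p].
This gives a 10×17 integer matrix of rank 9; reducing to Smith normal form yields diagonal entries (1,1,1,1,1,1,1,1,1).

Boundary ∂_2: C_2 → C_1 sends each 2-simplex [p,q,r] to [q,r] − [p,r] + [p,q]. For instance
  ∂[v_2,v_3,v_7] = [v_3,v_7] − [v_2,v_7] + [v_2,v_3],
  ∂[v_3,v_7,v_8] = [v_7,v_8] − [v_3,v_8] + [v_3,v_7].
As a 17×6 matrix over Z this has rank 6, with invariant factors (1,1,1,1,1,1).

From H_k ≅ ker(∂_k) / im(∂_{k+1}) we obtain:

  H_0: rank C_0 − rank ∂_1 = 10 − 9 = 1, and the invariant factors of ∂_1 are all 1, so H_0 ≅ Z.
  H_1: rank ker ∂_1 − rank ∂_2 = (17 − 9) − 6 = 2, and the invariant factors of ∂_2 are all 1, so H_1 ≅ Z^2.
  H_2: rank ker ∂_2 − rank ∂_3 = (6 − 6) − 0 = 0, and there is no ∂_3, so H_2 ≅ 0.

Hence the Betti numbers are b_0 = 1, b_1 = 2, b_2 = 0.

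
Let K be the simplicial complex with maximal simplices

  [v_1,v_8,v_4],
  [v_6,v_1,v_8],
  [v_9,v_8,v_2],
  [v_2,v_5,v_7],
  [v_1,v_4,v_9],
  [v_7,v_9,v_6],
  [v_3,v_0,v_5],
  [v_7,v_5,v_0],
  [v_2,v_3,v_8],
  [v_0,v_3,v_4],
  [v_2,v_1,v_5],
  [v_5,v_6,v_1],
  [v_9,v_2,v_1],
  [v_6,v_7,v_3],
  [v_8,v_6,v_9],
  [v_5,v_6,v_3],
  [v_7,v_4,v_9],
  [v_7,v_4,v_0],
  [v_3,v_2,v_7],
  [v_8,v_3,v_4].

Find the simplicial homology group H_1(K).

H_1 ≅ Z × Z/2.

Fix the vertex order v_0 < v_1 < v_2 < v_3 < v_4 < v_5 < v_6 < v_7 < v_8 < v_9 and write every simplex with vertices in increasing order. Then dim K = 2 and the simplices of K are:

  0-simplices (10): [v_0], [v_1], [v_2], [v_3], [v_4], [v_5], [v_6], [v_7], [v_8], [v_9]
  1-simplices (30): (30 of them)
  2-simplices (20): (20 of them)

Hence C_0 ≅ Z^10, C_1 ≅ Z^30, C_2 ≅ Z^20.

Boundary ∂_1: C_1 → C_0 is given by ∂[p,q] = [q] − [p]. For instance
  ∂[v_5,v_7] = [v_7] − [v_5].
This gives a 10×30 integer matrix of rank 9; reducing to Smith normal form yields diagonal entries (1,1,1,1,1,1,1,1,1).

Boundary ∂_2: C_2 → C_1 acts by ∂[p,q,r] = [q,r] − [p,r] + [p,q]. For instance
  ∂[v_1,v_5,v_6] = [v_5,v_6] − [v_1,v_6] + [v_1,v_5],
  ∂[v_3,v_4,v_8] = [v_4,v_8] − [v_3,v_8] + [v_3,v_4].
As a 30×20 matrix over Z this has rank 20, with invariant factors (1,1,1,1,1,1,1,1,1,1,1,1,1,1,1,1,1,1,1,2).

Computing H_k = (kernel of ∂_k) / (image of ∂_{k+1}):

  H_1: rank ker ∂_1 − rank ∂_2 = (30 − 9) − 20 = 1, and ∂_2 has invariant factor 2 > 1, so H_1 ≅ Z × Z/2.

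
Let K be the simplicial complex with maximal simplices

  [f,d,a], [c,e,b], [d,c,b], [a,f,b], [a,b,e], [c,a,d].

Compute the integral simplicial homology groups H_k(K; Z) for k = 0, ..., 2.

H_0 = Z,  H_1 = Z,  H_2 = 0.

Take the total order a < b < c < d < e < f on the vertex set. Then K (dimension 2) consists of the simplices:

  0-simplices (6): a, b, c, d, e, f
  1-simplices (12): ab, ac, ad, ae, af, bc, bd, be, bf, cd, ce, df
  2-simplices (6): abe, abf, acd, adf, bcd, bce

so the chain groups are C_0 ≅ Z^6, C_1 ≅ Z^12, C_2 ≅ Z^6.

∂_1: C_1 → C_0 maps an edge to its endpoints' difference, ∂[p,q] = q − p.
This gives a 6×12 integer matrix of rank 5; reducing to Smith normal form yields diagonal entries (1,1,1,1,1).

The boundary map ∂_2: C_2 → C_1 maps a triangle to the signed sum of its edges. For instance
  ∂adf = df − af + ad,
  ∂abf = bf − af + ab.
The resulting 12×6 matrix has rank 6, and its Smith normal form has invariant factors (1,1,1,1,1,1).

Computing H_k = (kernel of ∂_k) / (image of ∂_{k+1}):

  H_0: rank C_0 − rank ∂_1 = 6 − 5 = 1, and the invariant factors of ∂_1 are all 1, so H_0 ≅ Z.
  H_1: rank ker ∂_1 − rank ∂_2 = (12 − 5) − 6 = 1, and the invariant factors of ∂_2 are all 1, so H_1 ≅ Z.
  H_2: rank ker ∂_2 − rank ∂_3 = (6 − 6) − 0 = 0, and there is no ∂_3, so H_2 ≅ 0.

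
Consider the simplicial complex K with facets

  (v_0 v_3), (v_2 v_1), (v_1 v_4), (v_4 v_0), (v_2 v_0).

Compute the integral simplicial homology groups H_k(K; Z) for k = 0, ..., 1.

H_0 ≅ Z,  H_1 ≅ Z.

We work with the vertex ordering v_0 < v_1 < v_2 < v_3 < v_4. The simplices of K, each written with vertices in increasing order, are:

  0-simplices (5): [v_0], [v_1], [v_2], [v_3], [v_4]
  1-simplices (5): [v_0,v_2], [v_0,v_3], [v_0,v_4], [v_1,v_2], [v_1,v_4]

Hence C_0 ≅ Z^5, C_1 ≅ Z^5.

∂_1: C_1 → C_0 maps an edge to its endpoints' difference, ∂[p,q] = q − p. For instance
  ∂[v_1,v_4] = [v_4] − [v_1].
The 5×5 boundary matrix has rank 4 and Smith normal form diag(1,1,1,1).

Reading off H_k = ker ∂_k / im ∂_{k+1}:

  H_0: rank C_0 − rank ∂_1 = 5 − 4 = 1, and the invariant factors of ∂_1 are all 1, so H_0 = Z.
  H_1: rank ker ∂_1 − rank ∂_2 = (5 − 4) − 0 = 1, and there is no ∂_2, so H_1 = Z.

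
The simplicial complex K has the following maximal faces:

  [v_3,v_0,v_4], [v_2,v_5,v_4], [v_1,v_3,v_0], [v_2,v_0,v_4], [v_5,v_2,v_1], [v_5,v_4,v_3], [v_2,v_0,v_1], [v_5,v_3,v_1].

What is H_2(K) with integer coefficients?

Take the total order v_0 < v_1 < v_2 < v_3 < v_4 < v_5 on the vertex set. Then K (dimension 2) consists of the simplices:

  0-simplices (6): [v_0], [v_1], [v_2], [v_3], [v_4], [v_5]
  1-simplices (12): [v_0,v_1], [v_0,v_2], [v_0,v_3], [v_0,v_4], [v_1,v_2], [v_1,v_3], [v_1,v_5], [v_2,v_4], [v_2,v_5], [v_3,v_4], [v_3,v_5], [v_4,v_5]
  2-simplices (8): [v_0,v_1,v_2], [v_0,v_1,v_3], [v_0,v_2,v_4], [v_0,v_3,v_4], [v_1,v_2,v_5], [v_1,v_3,v_5], [v_2,v_4,v_5], [v_3,v_4,v_5]

Hence C_0 ≅ Z^6, C_1 ≅ Z^12, C_2 ≅ Z^8.

The boundary map ∂_1: C_1 → C_0 is given by ∂[p,q] = [q] − [p].
As a 6×12 matrix over Z this has rank 5, with invariant factors (1,1,1,1,1).

∂_2: C_2 → C_1 maps a triangle to the signed sum of its edges. For instance
  ∂[v_1,v_3,v_5] = [v_3,v_5] − [v_1,v_5] + [v_1,v_3],
  ∂[v_3,v_4,v_5] = [v_4,v_5] − [v_3,v_5] + [v_3,v_4].
As a 12×8 matrix over Z this has rank 7, with invariant factors (1,1,1,1,1,1,1).

Computing H_k = (kernel of ∂_k) / (image of ∂_{k+1}):

  H_2: rank ker ∂_2 − rank ∂_3 = (8 − 7) − 0 = 1, and there is no ∂_3, so H_2 = Z.

H_2 = Z.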